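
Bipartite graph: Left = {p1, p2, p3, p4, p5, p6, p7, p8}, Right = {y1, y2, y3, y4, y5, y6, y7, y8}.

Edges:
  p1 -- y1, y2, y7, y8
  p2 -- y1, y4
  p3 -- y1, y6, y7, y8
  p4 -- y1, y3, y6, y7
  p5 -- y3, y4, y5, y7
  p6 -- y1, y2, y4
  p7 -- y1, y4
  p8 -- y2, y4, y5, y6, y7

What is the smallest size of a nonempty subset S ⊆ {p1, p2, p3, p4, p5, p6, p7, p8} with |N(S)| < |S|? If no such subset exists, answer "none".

none

A matching saturating every left vertex exists, for instance p1→y8, p2→y4, p3→y6, p4→y3, p5→y5, p6→y2, p7→y1, p8→y7.
By Hall's marriage theorem, this means |N(S)| ≥ |S| for every subset S, so no violating subset exists.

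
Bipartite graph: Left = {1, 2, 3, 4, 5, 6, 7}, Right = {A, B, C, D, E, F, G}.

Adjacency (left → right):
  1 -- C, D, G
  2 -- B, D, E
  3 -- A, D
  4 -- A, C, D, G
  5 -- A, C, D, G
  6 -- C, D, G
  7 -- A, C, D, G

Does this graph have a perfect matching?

No

The set {1, 3, 4, 5, 6, 7} has only 4 neighbours ({A, C, D, G}), so by Hall's theorem at most 5 of the 7 left vertices can be matched.
Hence no matching covers every left vertex.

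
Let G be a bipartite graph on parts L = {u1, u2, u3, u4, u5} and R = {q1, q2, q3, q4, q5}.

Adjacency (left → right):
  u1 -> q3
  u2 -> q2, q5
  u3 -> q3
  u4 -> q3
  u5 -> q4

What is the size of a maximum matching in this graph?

3

One maximum matching: u1–q3, u2–q2, u5–q4.
The set {u1, u3, u4} has only 1 neighbour ({q3}), so by Hall's theorem at most 3 of the 5 left vertices can be matched.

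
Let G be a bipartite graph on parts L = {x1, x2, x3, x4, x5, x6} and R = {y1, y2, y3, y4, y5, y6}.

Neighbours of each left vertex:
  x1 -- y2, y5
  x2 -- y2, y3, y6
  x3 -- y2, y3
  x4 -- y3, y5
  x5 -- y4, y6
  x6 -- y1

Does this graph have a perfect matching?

Yes

One maximum matching: x1→y5, x2→y6, x3→y2, x4→y3, x5→y4, x6→y1.
All 6 left vertices are covered.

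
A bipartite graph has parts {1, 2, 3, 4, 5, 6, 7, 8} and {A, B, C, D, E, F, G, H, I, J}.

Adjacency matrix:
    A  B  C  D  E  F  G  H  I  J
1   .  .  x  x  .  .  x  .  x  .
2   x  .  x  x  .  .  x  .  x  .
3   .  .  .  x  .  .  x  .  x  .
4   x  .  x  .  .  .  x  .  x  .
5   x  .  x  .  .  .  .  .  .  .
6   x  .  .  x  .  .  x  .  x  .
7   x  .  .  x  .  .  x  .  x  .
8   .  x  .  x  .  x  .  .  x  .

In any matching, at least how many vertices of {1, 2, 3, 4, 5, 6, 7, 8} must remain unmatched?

2

For example, pair 1→G, 2→A, 3→D, 4→I, 5→C, 8→B.
The set {1, 2, 3, 4, 5, 6, 7} has only 5 neighbours ({A, C, D, G, I}), so by Hall's theorem at most 6 of the 8 left vertices can be matched.
That matches 6 of the 8, leaving 2 unmatched; no matching can do better.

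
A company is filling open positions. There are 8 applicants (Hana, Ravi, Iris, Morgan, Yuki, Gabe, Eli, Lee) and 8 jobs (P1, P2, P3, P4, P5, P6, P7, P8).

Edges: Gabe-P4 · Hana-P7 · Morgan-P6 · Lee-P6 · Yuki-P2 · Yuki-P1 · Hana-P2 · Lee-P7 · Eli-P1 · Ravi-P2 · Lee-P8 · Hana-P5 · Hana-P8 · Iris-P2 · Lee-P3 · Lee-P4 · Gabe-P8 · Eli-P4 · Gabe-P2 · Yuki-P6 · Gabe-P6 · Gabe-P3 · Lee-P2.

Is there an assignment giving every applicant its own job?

No

The set {Ravi, Iris} has only 1 neighbour ({P2}), so by Hall's theorem at most 7 of the 8 applicants can be matched.
Hence no matching covers every applicant.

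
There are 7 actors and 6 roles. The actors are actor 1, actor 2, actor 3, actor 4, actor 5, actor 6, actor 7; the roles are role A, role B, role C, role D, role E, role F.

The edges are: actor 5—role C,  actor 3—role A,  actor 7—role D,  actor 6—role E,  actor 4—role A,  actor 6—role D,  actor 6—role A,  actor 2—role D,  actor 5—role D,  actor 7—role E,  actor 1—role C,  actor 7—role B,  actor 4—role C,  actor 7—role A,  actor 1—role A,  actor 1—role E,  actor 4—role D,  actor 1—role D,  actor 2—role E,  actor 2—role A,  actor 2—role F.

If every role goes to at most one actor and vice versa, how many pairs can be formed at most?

6

For example, pair actor 1→role E, actor 2→role F, actor 3→role A, actor 4→role C, actor 5→role D, actor 7→role B.
The set {actor 1, actor 3, actor 4, actor 5, actor 6} has only 4 neighbours ({role A, role C, role D, role E}), so by Hall's theorem at most 6 of the 7 actors can be matched.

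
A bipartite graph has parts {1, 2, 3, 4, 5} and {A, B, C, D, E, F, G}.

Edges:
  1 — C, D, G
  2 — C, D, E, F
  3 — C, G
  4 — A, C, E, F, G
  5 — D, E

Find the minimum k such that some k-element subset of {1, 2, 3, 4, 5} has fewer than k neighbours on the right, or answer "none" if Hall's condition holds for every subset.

A matching saturating every left vertex exists, for instance 1→D, 2→C, 3→G, 4→A, 5→E.
By Hall's marriage theorem, this means |N(S)| ≥ |S| for every subset S, so no violating subset exists.

none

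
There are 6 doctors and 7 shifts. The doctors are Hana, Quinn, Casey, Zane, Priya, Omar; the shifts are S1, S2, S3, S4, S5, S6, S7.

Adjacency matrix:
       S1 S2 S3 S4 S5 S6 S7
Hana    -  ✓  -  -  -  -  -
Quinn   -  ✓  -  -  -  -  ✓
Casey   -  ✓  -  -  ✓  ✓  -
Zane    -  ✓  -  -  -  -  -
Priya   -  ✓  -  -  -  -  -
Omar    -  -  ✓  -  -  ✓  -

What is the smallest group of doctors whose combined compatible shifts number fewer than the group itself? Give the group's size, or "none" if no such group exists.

2

Take S = {Hana, Zane}. Its neighbourhood is {S2}, so |N(S)| = 1 < |S| = 2.
No single vertex violates Hall's condition since each has at least one neighbour, so 2 is the minimum.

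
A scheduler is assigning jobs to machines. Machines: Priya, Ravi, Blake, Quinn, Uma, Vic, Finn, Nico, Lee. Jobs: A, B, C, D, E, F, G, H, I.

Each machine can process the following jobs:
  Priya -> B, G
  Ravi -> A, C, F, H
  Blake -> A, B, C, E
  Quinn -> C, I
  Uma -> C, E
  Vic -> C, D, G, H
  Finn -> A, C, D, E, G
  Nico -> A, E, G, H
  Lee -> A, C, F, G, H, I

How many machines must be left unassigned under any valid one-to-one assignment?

0

One maximum matching: Priya→B, Ravi→F, Blake→A, Quinn→I, Uma→E, Vic→C, Finn→D, Nico→H, Lee→G.
This saturates every machine, so 9 is the maximum.
That matches 9 of the 9, leaving 0 unmatched; no matching can do better.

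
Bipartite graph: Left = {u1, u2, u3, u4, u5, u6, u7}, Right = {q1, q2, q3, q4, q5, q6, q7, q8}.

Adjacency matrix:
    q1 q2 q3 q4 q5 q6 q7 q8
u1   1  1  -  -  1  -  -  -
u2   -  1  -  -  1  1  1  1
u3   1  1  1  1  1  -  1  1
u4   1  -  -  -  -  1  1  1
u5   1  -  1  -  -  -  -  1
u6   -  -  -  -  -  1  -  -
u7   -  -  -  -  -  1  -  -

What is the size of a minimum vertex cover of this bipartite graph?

{u1, u2, u3, u4, u5, q6} is a vertex cover of size 6: every edge has an endpoint in this set.
No smaller cover exists because u1–q2, u2–q8, u3–q4, u4–q7, u5–q3, u6–q6 is a matching of size 6, and a cover must include an endpoint of each of these disjoint edges (König's theorem).

6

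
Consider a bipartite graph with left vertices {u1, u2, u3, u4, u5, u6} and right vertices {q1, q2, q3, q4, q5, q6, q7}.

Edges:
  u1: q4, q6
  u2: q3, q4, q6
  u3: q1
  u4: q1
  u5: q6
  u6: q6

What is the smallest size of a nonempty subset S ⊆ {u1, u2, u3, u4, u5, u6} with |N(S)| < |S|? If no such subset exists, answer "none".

2

Take S = {u3, u4}. Its neighbourhood is {q1}, so |N(S)| = 1 < |S| = 2.
No single vertex violates Hall's condition since each has at least one neighbour, so 2 is the minimum.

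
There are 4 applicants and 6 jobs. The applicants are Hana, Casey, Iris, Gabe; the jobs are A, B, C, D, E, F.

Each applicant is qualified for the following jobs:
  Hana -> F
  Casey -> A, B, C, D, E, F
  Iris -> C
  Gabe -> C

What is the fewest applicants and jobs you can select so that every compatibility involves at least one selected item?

3

The 3 edges Hana–F, Casey–A, Iris–C form a matching, so any vertex cover needs at least 3 vertices (one per matched edge).
Conversely {Hana, Casey, C} meets every edge and has exactly 3 vertices, so 3 is optimal.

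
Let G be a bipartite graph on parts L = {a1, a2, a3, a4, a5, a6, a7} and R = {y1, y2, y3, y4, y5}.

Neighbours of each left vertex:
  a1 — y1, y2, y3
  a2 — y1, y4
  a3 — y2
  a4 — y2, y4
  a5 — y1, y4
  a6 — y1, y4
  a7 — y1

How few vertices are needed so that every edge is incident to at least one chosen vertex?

4

{a1, y1, y2, y4} is a vertex cover of size 4: every edge has an endpoint in this set.
No smaller cover exists because a1–y3, a2–y1, a3–y2, a4–y4 is a matching of size 4, and a cover must include an endpoint of each of these disjoint edges (König's theorem).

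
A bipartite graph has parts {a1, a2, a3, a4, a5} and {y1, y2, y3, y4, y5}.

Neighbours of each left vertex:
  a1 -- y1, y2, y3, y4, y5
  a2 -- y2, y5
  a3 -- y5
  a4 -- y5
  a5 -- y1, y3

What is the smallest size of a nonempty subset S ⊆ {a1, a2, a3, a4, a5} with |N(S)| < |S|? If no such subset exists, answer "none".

Take S = {a3, a4}. Its neighbourhood is {y5}, so |N(S)| = 1 < |S| = 2.
No single vertex violates Hall's condition since each has at least one neighbour, so 2 is the minimum.

2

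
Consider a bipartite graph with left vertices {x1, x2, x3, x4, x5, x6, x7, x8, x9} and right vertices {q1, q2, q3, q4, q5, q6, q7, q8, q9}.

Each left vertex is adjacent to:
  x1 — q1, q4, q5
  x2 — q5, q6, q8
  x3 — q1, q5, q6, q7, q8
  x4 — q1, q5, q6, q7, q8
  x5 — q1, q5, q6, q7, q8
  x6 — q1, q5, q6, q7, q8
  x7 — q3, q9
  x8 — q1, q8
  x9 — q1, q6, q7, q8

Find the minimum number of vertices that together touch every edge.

7

The 7 edges x1–q4, x2–q5, x3–q8, x4–q1, x5–q7, x6–q6, x7–q9 form a matching, so any vertex cover needs at least 7 vertices (one per matched edge).
Conversely {x1, x7, q1, q5, q6, q7, q8} meets every edge and has exactly 7 vertices, so 7 is optimal.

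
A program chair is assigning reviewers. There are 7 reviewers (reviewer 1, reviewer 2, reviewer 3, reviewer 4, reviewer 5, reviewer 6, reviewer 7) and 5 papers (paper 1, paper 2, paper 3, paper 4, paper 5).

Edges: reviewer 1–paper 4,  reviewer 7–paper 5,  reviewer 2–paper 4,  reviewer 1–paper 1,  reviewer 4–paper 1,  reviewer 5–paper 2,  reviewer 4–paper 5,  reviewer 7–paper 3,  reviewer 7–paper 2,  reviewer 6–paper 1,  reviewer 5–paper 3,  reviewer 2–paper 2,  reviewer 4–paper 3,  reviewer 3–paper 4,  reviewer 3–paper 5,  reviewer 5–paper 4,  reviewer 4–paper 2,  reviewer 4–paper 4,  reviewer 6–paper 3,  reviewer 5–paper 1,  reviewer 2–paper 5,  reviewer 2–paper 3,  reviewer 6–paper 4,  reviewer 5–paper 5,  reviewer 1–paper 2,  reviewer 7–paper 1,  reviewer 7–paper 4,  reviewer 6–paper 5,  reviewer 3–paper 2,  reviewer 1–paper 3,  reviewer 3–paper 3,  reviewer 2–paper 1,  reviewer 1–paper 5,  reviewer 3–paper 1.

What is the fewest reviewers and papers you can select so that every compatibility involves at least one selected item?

5

{paper 1, paper 2, paper 3, paper 4, paper 5} is a vertex cover of size 5: every edge has an endpoint in this set.
No smaller cover exists because reviewer 1–paper 1, reviewer 2–paper 3, reviewer 3–paper 4, reviewer 4–paper 5, reviewer 5–paper 2 is a matching of size 5, and a cover must include an endpoint of each of these disjoint edges (König's theorem).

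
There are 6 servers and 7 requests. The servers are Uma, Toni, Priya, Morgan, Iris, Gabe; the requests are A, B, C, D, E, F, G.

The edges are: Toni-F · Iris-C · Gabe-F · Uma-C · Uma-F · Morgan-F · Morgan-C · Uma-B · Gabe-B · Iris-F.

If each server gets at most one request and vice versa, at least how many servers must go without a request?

3

One maximum matching: Uma→B, Toni→F, Morgan→C.
The set {Uma, Toni, Priya, Morgan, Iris, Gabe} has only 3 neighbours ({B, C, F}), so by Hall's theorem at most 3 of the 6 servers can be matched.
That matches 3 of the 6, leaving 3 unmatched; no matching can do better.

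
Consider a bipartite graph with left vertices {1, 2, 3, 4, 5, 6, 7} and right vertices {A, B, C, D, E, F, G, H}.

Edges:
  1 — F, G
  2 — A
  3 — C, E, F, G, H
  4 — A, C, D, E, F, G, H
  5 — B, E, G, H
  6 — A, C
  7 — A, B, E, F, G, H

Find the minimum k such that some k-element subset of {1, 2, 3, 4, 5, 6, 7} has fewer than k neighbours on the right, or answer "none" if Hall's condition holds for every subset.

none

A matching saturating every left vertex exists, for instance 1→F, 2→A, 3→H, 4→E, 5→B, 6→C, 7→G.
By Hall's marriage theorem, this means |N(S)| ≥ |S| for every subset S, so no violating subset exists.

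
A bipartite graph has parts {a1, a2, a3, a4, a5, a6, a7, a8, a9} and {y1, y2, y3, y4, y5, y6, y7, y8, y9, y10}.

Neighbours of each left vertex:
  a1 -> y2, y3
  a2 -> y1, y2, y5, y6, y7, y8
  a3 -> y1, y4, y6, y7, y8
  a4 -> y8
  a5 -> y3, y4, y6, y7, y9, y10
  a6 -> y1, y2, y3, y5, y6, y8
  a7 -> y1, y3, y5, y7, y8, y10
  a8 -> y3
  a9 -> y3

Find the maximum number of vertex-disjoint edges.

8

For example, pair a1–y2, a2–y1, a3–y7, a4–y8, a5–y9, a6–y6, a7–y10, a8–y3.
The set {a8, a9} has only 1 neighbour ({y3}), so by Hall's theorem at most 8 of the 9 left vertices can be matched.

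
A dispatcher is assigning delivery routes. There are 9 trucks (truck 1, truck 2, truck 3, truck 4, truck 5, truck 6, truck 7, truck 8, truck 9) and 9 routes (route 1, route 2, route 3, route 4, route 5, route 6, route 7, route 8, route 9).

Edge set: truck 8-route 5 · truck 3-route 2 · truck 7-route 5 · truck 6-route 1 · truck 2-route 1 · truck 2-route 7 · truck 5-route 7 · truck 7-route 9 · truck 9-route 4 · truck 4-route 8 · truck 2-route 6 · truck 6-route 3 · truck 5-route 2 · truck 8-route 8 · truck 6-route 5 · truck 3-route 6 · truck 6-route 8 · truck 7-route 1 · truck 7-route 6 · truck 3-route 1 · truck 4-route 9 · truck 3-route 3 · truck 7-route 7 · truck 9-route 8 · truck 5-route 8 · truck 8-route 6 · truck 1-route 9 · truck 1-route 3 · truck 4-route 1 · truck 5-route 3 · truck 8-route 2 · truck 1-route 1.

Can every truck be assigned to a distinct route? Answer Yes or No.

A valid assignment of size 9: truck 1–route 9, truck 2–route 7, truck 3–route 6, truck 4–route 8, truck 5–route 3, truck 6–route 5, truck 7–route 1, truck 8–route 2, truck 9–route 4.
All 9 trucks are covered.

Yes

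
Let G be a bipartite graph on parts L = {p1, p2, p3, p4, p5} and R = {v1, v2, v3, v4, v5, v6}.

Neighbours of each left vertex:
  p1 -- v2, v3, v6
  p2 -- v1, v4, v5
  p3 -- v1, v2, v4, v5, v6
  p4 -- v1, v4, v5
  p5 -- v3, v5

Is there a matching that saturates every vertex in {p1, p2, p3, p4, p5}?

Yes

A valid assignment of size 5: p1-v6, p2-v4, p3-v2, p4-v1, p5-v3.
All 5 left vertices are covered.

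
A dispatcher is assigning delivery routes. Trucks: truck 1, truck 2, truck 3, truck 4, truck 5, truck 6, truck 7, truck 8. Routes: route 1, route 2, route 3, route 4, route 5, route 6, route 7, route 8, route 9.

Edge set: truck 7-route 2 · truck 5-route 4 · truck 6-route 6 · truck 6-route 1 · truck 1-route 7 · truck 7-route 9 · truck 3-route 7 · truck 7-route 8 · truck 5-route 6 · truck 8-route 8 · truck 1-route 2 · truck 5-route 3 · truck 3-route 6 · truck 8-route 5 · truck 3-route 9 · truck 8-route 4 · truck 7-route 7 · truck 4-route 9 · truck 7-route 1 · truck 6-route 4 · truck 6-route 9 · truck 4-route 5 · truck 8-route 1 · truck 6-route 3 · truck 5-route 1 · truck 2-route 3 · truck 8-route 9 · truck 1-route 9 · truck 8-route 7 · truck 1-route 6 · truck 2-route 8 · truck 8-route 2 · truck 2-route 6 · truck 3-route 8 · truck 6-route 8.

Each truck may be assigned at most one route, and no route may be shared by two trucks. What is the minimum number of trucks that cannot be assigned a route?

0

One maximum matching: truck 1→route 7, truck 2→route 6, truck 3→route 9, truck 4→route 5, truck 5→route 1, truck 6→route 3, truck 7→route 2, truck 8→route 4.
This saturates every truck, so 8 is the maximum.
That matches 8 of the 8, leaving 0 unmatched; no matching can do better.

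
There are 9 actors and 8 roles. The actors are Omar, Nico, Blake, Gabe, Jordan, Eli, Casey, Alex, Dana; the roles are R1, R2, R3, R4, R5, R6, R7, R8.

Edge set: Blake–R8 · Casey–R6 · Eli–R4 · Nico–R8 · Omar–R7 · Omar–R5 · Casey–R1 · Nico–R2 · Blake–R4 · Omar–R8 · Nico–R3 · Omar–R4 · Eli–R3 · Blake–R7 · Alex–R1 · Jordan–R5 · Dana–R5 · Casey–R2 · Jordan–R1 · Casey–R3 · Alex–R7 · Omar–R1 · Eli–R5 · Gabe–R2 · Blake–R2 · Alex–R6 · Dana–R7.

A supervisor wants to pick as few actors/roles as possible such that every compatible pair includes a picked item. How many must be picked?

8

{R1, R2, R3, R4, R5, R6, R7, R8} is a vertex cover of size 8: every edge has an endpoint in this set.
No smaller cover exists because Omar–R8, Nico–R3, Blake–R4, Gabe–R2, Jordan–R1, Eli–R5, Casey–R6, Alex–R7 is a matching of size 8, and a cover must include an endpoint of each of these disjoint edges (König's theorem).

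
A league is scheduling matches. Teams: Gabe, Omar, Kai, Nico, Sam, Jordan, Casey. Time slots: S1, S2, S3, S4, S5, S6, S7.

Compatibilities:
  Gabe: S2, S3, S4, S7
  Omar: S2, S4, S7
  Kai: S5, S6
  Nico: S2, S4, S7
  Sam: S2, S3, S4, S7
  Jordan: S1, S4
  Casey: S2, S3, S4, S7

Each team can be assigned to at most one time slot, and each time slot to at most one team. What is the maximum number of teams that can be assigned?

6

A valid assignment of size 6: Gabe→S3, Omar→S7, Kai→S6, Nico→S4, Sam→S2, Jordan→S1.
The set {Gabe, Omar, Nico, Sam, Casey} has only 4 neighbours ({S2, S3, S4, S7}), so by Hall's theorem at most 6 of the 7 teams can be matched.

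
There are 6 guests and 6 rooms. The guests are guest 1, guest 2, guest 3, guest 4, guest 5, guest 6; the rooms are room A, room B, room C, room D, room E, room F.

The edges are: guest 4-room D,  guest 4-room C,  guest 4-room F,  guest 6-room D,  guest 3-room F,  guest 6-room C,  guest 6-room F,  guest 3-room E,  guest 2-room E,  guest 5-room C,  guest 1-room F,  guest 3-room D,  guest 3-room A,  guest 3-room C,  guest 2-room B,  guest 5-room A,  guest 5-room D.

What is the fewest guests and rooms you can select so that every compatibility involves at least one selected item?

The 6 edges guest 1–room F, guest 2–room B, guest 3–room E, guest 4–room C, guest 5–room A, guest 6–room D form a matching, so any vertex cover needs at least 6 vertices (one per matched edge).
Conversely {guest 1, guest 2, guest 3, guest 4, guest 5, guest 6} meets every edge and has exactly 6 vertices, so 6 is optimal.

6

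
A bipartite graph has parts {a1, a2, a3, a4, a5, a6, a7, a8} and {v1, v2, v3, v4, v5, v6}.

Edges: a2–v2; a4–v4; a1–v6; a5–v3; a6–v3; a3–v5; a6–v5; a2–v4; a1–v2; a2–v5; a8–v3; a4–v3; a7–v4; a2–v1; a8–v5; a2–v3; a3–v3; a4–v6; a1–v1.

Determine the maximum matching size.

6

For example, pair a1–v1, a2–v2, a3–v5, a4–v6, a5–v3, a7–v4.
The set {a3, a5, a6, a8} has only 2 neighbours ({v3, v5}), so by Hall's theorem at most 6 of the 8 left vertices can be matched.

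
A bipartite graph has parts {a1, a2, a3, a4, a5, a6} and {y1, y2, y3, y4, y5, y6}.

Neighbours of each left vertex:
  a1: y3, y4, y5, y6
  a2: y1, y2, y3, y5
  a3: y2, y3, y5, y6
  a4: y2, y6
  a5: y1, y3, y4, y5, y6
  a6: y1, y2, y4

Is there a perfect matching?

Yes

A valid assignment of size 6: a1-y5, a2-y3, a3-y2, a4-y6, a5-y4, a6-y1.
Every left vertex is matched, so this is a perfect matching.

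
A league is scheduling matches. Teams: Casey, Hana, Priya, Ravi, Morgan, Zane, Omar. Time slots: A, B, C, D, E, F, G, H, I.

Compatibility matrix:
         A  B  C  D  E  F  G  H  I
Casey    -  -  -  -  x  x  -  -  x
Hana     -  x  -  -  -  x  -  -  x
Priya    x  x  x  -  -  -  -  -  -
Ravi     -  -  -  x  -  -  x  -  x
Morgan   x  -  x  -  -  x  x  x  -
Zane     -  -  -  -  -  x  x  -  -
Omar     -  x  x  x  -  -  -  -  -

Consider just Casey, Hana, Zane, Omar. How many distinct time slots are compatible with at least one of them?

The union of neighbours of {Casey, Hana, Zane, Omar} is {B, C, D, E, F, G, I}, which has 7 elements.
Since |N(S)| = 7 ≥ |S| = 4, Hall's condition holds for this subset.

7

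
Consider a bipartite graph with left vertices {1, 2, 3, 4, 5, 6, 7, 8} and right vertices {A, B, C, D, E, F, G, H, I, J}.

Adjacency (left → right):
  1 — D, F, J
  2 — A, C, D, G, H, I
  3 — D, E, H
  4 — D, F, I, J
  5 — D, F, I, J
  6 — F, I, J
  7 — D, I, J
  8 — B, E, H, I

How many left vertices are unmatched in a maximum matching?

A valid assignment of size 7: 1–F, 2–G, 3–E, 4–I, 5–D, 6–J, 8–B.
The set {1, 4, 5, 6, 7} has only 4 neighbours ({D, F, I, J}), so by Hall's theorem at most 7 of the 8 left vertices can be matched.
That matches 7 of the 8, leaving 1 unmatched; no matching can do better.

1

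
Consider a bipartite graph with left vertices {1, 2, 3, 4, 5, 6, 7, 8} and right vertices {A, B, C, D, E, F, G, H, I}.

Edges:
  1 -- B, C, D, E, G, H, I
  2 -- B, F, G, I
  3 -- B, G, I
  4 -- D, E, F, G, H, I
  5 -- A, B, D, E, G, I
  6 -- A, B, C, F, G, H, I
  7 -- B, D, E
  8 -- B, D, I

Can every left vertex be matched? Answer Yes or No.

One maximum matching: 1-D, 2-F, 3-I, 4-H, 5-G, 6-A, 7-E, 8-B.
All 8 left vertices are covered.

Yes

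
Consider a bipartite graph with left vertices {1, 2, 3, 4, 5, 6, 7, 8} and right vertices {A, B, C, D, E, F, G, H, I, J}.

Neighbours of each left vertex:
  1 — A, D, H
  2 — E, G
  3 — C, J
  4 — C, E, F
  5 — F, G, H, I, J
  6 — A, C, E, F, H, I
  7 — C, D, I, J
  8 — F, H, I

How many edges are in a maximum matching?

One maximum matching: 1–H, 2–G, 3–C, 4–E, 5–J, 6–A, 7–D, 8–F.
This saturates every left vertex, so 8 is the maximum.

8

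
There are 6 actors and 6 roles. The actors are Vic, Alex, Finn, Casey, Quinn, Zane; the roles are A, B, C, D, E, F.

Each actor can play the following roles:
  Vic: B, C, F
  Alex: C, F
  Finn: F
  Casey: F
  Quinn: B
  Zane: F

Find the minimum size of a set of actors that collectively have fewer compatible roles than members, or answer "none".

Take S = {Finn, Casey}. Its neighbourhood is {F}, so |N(S)| = 1 < |S| = 2.
No single vertex violates Hall's condition since each has at least one neighbour, so 2 is the minimum.

2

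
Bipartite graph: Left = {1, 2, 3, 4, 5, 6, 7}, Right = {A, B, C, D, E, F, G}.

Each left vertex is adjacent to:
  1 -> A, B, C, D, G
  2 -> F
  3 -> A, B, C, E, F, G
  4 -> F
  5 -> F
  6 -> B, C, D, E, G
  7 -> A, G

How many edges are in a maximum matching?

A valid assignment of size 5: 1-B, 2-F, 3-A, 6-E, 7-G.
The set {2, 4, 5} has only 1 neighbour ({F}), so by Hall's theorem at most 5 of the 7 left vertices can be matched.

5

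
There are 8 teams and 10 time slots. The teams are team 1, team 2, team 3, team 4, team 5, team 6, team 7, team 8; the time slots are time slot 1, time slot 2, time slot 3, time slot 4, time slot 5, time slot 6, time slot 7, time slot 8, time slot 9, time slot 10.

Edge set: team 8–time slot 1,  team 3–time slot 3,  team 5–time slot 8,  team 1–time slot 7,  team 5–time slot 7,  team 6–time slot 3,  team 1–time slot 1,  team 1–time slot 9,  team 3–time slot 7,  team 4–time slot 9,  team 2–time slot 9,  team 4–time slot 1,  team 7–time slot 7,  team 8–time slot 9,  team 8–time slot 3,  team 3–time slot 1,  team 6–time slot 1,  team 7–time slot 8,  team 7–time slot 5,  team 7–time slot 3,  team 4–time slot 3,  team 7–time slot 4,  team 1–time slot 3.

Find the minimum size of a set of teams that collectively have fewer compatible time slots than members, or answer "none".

4

Take S = {team 2, team 4, team 6, team 8}. Its neighbourhood is {time slot 1, time slot 3, time slot 9}, so |N(S)| = 3 < |S| = 4.
Every subset of size less than 4 has at least as many neighbours as members, so 4 is the minimum.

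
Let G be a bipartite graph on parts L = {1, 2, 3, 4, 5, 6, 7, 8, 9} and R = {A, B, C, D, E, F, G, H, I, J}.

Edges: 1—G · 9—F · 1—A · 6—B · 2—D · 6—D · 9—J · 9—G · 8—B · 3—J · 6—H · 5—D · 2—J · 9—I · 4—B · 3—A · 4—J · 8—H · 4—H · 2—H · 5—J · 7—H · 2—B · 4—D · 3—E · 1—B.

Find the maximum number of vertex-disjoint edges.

7

One maximum matching: 1–A, 2–J, 3–E, 4–H, 5–D, 6–B, 9–G.
The set {2, 4, 5, 6, 7, 8} has only 4 neighbours ({B, D, H, J}), so by Hall's theorem at most 7 of the 9 left vertices can be matched.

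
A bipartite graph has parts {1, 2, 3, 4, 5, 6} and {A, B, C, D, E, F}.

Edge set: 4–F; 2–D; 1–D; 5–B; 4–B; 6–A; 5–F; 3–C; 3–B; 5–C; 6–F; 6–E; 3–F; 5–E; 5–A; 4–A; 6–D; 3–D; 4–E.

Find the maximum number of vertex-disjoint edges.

For example, pair 1→D, 3→F, 4→B, 5→A, 6→E.
The set {1, 2} has only 1 neighbour ({D}), so by Hall's theorem at most 5 of the 6 left vertices can be matched.

5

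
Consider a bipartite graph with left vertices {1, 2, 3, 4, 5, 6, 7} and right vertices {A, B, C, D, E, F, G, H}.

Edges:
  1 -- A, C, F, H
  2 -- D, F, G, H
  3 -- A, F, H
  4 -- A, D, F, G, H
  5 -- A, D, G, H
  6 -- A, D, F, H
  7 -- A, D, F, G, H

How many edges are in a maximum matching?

6

For example, pair 1→C, 2→D, 3→H, 4→A, 5→G, 6→F.
The set {2, 3, 4, 5, 6, 7} has only 5 neighbours ({A, D, F, G, H}), so by Hall's theorem at most 6 of the 7 left vertices can be matched.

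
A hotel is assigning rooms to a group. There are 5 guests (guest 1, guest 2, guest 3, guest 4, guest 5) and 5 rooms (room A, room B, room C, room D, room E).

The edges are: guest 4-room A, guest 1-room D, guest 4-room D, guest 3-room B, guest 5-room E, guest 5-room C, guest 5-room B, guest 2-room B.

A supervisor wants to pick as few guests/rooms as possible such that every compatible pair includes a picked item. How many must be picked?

A maximum matching has 4 edges (e.g. guest 1–room D, guest 2–room B, guest 4–room A, guest 5–room E).
By König's theorem the minimum vertex cover has the same size. One such cover is {guest 1, guest 4, guest 5, room B}.

4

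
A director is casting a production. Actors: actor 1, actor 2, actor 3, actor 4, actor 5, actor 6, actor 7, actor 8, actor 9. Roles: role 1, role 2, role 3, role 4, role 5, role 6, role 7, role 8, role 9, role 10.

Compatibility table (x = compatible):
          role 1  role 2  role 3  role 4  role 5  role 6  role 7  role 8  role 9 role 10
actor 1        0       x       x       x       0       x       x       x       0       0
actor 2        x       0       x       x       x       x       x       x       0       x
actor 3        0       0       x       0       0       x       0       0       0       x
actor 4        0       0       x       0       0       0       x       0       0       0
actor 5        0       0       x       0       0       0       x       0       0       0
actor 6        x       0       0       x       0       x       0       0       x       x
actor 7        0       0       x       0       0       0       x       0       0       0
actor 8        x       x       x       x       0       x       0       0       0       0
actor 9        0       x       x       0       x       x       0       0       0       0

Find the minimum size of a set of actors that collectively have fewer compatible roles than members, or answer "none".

3

Take S = {actor 4, actor 5, actor 7}. Its neighbourhood is {role 3, role 7}, so |N(S)| = 2 < |S| = 3.
Every subset of size less than 3 has at least as many neighbours as members, so 3 is the minimum.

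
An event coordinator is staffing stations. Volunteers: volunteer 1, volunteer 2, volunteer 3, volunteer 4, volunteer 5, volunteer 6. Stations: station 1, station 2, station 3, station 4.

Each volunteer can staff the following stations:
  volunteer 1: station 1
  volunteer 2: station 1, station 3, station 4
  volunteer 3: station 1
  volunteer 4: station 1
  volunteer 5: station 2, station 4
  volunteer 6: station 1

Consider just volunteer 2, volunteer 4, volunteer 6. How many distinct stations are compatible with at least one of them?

3

The union of neighbours of {volunteer 2, volunteer 4, volunteer 6} is {station 1, station 3, station 4}, which has 3 elements.
Since |N(S)| = 3 ≥ |S| = 3, Hall's condition holds for this subset.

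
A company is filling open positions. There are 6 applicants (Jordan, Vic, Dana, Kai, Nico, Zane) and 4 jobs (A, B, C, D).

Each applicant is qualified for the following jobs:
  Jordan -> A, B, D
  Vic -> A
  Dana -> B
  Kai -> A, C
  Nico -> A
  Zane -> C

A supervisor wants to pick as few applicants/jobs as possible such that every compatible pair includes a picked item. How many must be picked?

{Jordan, Dana, A, C} is a vertex cover of size 4: every edge has an endpoint in this set.
No smaller cover exists because Jordan–D, Vic–A, Dana–B, Kai–C is a matching of size 4, and a cover must include an endpoint of each of these disjoint edges (König's theorem).

4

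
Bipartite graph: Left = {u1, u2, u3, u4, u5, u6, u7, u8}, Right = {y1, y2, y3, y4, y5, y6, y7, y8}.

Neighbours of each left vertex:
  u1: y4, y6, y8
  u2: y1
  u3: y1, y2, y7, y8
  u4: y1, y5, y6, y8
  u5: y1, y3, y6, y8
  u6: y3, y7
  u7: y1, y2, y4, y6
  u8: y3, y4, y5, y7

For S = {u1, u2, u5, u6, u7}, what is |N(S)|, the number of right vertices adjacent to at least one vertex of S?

The union of neighbours of {u1, u2, u5, u6, u7} is {y1, y2, y3, y4, y6, y7, y8}, which has 7 elements.
Since |N(S)| = 7 ≥ |S| = 5, Hall's condition holds for this subset.

7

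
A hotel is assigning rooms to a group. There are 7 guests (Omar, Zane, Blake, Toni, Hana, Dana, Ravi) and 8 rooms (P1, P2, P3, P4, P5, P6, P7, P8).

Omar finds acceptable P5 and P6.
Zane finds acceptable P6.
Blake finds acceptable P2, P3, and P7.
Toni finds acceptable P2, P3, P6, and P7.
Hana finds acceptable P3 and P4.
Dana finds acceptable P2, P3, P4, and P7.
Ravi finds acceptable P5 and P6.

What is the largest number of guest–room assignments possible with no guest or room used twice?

6

For example, pair Omar-P5, Zane-P6, Blake-P2, Toni-P3, Hana-P4, Dana-P7.
The set {Omar, Zane, Ravi} has only 2 neighbours ({P5, P6}), so by Hall's theorem at most 6 of the 7 guests can be matched.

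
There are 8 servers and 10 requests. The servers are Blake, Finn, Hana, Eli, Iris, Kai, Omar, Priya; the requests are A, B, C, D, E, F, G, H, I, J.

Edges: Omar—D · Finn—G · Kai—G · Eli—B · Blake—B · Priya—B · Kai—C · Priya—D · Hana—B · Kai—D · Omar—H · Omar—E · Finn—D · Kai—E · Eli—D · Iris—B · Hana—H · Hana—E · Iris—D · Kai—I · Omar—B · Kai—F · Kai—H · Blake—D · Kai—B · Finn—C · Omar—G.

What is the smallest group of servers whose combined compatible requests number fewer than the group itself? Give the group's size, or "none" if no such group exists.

Take S = {Blake, Eli, Iris}. Its neighbourhood is {B, D}, so |N(S)| = 2 < |S| = 3.
Every subset of size less than 3 has at least as many neighbours as members, so 3 is the minimum.

3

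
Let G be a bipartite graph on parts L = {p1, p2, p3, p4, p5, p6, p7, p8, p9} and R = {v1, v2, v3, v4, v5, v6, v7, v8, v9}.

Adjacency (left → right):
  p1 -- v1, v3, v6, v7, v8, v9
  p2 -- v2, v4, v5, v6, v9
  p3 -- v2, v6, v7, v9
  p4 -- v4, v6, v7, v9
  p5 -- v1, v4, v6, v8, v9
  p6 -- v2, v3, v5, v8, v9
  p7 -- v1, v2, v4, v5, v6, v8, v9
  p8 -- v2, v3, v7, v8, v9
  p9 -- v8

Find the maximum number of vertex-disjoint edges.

One maximum matching: p1-v3, p2-v9, p3-v7, p4-v4, p5-v6, p6-v5, p7-v1, p8-v2, p9-v8.
All 9 left vertices are matched, so no larger matching exists.

9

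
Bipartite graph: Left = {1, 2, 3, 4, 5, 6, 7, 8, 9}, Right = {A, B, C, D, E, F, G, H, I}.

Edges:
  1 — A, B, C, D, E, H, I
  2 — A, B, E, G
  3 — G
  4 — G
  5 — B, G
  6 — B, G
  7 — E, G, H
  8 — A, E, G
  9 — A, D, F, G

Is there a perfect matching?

No

The set {3, 4, 5, 6} has only 2 neighbours ({B, G}), so by Hall's theorem at most 7 of the 9 left vertices can be matched.
Hence no matching covers every left vertex.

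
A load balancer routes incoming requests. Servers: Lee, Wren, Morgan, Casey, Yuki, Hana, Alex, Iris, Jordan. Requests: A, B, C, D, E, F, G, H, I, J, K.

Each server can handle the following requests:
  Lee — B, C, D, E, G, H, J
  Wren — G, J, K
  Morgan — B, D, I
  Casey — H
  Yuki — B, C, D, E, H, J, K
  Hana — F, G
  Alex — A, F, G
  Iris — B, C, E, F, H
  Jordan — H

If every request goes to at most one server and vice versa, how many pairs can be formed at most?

8

A valid assignment of size 8: Lee→J, Wren→G, Morgan→B, Casey→H, Yuki→K, Hana→F, Alex→A, Iris→E.
The set {Casey, Jordan} has only 1 neighbour ({H}), so by Hall's theorem at most 8 of the 9 servers can be matched.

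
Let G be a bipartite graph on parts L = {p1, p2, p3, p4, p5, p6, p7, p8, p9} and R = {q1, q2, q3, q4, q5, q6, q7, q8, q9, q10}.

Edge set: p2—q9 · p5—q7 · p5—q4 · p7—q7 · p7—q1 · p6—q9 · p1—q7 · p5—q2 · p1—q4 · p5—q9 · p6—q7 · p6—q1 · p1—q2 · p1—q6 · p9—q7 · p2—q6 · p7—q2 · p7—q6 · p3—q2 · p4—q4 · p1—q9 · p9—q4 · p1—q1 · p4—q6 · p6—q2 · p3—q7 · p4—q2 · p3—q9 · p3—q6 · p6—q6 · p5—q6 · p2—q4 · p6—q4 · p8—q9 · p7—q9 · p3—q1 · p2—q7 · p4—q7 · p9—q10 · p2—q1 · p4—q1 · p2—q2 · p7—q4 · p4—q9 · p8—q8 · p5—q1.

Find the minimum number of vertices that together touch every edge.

The 8 edges p1–q7, p2–q2, p3–q1, p4–q4, p5–q6, p6–q9, p8–q8, p9–q10 form a matching, so any vertex cover needs at least 8 vertices (one per matched edge).
Conversely {p8, p9, q1, q2, q4, q6, q7, q9} meets every edge and has exactly 8 vertices, so 8 is optimal.

8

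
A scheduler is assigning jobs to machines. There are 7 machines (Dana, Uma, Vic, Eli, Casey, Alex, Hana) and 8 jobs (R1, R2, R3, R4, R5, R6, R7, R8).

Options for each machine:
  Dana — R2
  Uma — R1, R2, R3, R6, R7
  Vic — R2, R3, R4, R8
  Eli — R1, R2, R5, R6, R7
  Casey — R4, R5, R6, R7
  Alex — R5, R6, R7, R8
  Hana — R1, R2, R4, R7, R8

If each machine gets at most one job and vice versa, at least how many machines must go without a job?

One maximum matching: Dana–R2, Uma–R3, Vic–R8, Eli–R6, Casey–R7, Alex–R5, Hana–R4.
All 7 machines are matched, so no larger matching exists.
That matches 7 of the 7, leaving 0 unmatched; no matching can do better.

0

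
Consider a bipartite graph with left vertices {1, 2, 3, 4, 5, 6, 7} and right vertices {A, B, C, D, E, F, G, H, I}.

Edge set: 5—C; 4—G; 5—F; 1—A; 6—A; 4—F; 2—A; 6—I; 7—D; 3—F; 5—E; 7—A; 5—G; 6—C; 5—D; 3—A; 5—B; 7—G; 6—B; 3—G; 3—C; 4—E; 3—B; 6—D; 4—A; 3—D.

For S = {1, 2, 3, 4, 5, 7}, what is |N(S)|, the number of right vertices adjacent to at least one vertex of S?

The union of neighbours of {1, 2, 3, 4, 5, 7} is {A, B, C, D, E, F, G}, which has 7 elements.
Since |N(S)| = 7 ≥ |S| = 6, Hall's condition holds for this subset.

7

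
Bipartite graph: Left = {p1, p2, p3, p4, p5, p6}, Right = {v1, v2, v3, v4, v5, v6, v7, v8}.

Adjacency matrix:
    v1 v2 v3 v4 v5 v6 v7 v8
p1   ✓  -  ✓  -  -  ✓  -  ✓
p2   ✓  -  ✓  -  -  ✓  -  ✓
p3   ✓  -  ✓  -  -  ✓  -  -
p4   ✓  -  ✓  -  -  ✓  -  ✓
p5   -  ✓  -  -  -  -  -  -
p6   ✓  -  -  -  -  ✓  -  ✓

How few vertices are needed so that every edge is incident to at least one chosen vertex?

A maximum matching has 5 edges (e.g. p1–v8, p2–v3, p3–v1, p4–v6, p5–v2).
By König's theorem the minimum vertex cover has the same size. One such cover is {p5, v1, v3, v6, v8}.

5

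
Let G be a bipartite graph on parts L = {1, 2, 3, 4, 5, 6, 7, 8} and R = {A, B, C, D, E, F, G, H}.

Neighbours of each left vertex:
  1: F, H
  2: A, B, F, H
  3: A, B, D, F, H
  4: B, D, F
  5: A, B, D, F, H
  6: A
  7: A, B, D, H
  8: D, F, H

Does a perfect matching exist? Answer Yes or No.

The set {1, 2, 3, 4, 5, 6, 7, 8} has only 5 neighbours ({A, B, D, F, H}), so by Hall's theorem at most 5 of the 8 left vertices can be matched.
Hence no matching covers every left vertex.

No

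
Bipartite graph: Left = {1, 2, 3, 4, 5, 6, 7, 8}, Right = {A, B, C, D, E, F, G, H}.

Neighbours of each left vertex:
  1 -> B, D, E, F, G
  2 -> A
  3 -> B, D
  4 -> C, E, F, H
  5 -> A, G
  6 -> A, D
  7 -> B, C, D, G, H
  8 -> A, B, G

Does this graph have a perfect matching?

No

The set {2, 3, 5, 6, 8} has only 4 neighbours ({A, B, D, G}), so by Hall's theorem at most 7 of the 8 left vertices can be matched.
Hence no matching covers every left vertex.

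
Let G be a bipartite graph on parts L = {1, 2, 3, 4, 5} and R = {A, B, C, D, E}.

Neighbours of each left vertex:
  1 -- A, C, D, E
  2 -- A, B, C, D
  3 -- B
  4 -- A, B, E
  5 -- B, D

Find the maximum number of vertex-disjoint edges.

5

For example, pair 1-E, 2-C, 3-B, 4-A, 5-D.
All 5 left vertices are matched, so no larger matching exists.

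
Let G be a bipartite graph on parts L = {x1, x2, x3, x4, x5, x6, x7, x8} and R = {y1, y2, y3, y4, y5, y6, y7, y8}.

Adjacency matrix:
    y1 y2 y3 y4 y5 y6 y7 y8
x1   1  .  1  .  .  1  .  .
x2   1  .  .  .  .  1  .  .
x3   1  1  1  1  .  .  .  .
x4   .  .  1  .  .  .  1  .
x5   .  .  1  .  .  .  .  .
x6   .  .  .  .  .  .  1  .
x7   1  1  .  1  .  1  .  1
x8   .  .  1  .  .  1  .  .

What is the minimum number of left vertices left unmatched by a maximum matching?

2

One maximum matching: x1-y1, x2-y6, x3-y2, x4-y7, x5-y3, x7-y4.
The set {x1, x2, x4, x5, x6, x8} has only 4 neighbours ({y1, y3, y6, y7}), so by Hall's theorem at most 6 of the 8 left vertices can be matched.
That matches 6 of the 8, leaving 2 unmatched; no matching can do better.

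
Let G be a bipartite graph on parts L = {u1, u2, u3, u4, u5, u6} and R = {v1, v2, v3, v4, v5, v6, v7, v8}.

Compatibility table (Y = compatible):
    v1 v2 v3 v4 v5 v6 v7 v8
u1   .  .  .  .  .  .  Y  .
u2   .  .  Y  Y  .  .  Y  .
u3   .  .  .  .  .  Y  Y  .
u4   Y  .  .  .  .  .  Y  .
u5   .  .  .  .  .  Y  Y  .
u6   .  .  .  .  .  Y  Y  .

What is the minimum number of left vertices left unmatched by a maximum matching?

One maximum matching: u1→v7, u2→v4, u3→v6, u4→v1.
The set {u1, u3, u5, u6} has only 2 neighbours ({v6, v7}), so by Hall's theorem at most 4 of the 6 left vertices can be matched.
That matches 4 of the 6, leaving 2 unmatched; no matching can do better.

2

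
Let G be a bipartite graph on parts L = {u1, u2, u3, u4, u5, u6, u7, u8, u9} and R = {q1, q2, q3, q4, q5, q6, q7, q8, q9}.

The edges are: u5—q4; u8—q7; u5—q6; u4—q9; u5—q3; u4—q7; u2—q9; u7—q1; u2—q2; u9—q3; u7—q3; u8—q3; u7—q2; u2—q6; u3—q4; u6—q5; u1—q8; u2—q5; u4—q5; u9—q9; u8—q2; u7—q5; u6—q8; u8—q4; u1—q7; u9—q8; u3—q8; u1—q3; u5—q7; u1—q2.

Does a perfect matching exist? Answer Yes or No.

Yes

A valid assignment of size 9: u1→q7, u2→q6, u3→q4, u4→q9, u5→q3, u6→q5, u7→q1, u8→q2, u9→q8.
All 9 left vertices are covered.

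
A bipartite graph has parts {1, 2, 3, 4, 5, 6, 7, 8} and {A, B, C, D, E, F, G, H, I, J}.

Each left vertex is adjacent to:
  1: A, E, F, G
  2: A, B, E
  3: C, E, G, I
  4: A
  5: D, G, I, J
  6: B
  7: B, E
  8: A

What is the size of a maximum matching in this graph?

6

One maximum matching: 1-G, 2-E, 3-C, 4-A, 5-J, 6-B.
The set {2, 4, 6, 7, 8} has only 3 neighbours ({A, B, E}), so by Hall's theorem at most 6 of the 8 left vertices can be matched.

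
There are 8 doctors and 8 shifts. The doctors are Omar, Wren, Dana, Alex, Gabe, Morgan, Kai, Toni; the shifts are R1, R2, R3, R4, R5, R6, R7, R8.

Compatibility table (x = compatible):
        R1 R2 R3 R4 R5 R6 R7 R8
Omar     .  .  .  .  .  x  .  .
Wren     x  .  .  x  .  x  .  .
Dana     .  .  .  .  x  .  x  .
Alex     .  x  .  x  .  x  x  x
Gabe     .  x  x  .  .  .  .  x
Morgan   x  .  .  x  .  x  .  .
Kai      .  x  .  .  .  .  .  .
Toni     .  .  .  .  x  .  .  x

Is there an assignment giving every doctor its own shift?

Yes

A valid assignment of size 8: Omar-R6, Wren-R1, Dana-R5, Alex-R7, Gabe-R3, Morgan-R4, Kai-R2, Toni-R8.
All 8 doctors are covered.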